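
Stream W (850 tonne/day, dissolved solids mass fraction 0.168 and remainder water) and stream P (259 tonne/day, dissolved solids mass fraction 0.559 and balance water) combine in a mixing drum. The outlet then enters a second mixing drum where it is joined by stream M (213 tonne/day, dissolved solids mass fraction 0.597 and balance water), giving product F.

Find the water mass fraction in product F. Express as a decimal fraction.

Overall, product flow = 1322 tonne/day.
water in = 850×0.832 + 259×0.441 + 213×0.403 = 907.26 tonne/day.
water fraction in F = 0.686.

0.686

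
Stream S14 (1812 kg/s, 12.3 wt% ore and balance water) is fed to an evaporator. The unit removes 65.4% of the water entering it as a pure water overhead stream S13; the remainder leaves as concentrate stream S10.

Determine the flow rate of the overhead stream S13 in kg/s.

water entering = 1812×0.877 = 1589.1 kg/s; overhead removed = 0.654×1589.1 = 1039.3 kg/s.

1039 kg/s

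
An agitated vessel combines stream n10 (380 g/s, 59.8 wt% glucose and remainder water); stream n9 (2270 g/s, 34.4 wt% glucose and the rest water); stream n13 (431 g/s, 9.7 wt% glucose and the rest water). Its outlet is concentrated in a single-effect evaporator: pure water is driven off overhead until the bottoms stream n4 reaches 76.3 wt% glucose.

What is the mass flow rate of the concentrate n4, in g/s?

1376 g/s

glucose entering = 380×0.598 + 2270×0.344 + 431×0.097 = 1049.9 g/s.
All glucose reports to n4, so n4 = 1049.9/0.763 = 1376.1 g/s.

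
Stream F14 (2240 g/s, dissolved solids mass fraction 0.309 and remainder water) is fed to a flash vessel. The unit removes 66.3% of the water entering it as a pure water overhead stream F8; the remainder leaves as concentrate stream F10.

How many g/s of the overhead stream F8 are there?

1026 g/s

water entering = 2240×0.691 = 1547.8 g/s; overhead removed = 0.663×1547.8 = 1026.2 g/s.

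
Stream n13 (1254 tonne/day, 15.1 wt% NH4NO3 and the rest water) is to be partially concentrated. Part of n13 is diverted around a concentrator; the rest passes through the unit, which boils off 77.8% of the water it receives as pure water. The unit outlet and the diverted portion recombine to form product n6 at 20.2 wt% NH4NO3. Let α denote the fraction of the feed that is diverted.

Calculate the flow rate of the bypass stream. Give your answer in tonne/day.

All 1254×0.151 = 189.35 tonne/day of NH4NO3 reaches n6, so n6 = 189.35/0.202 = 937.4 tonne/day and vapour = 316.6 tonne/day.
The evaporator receives (1−α)·1254 of feed at 0.849 water and removes 0.778 of that water:
0.778×0.849×(1−α)×1254 = 316.6
(1−α) = 316.6/828.29 = 0.3822;  α = 0.6178.
Bypass flow = 0.6178×1254 = 774.68 tonne/day.

774.7 tonne/day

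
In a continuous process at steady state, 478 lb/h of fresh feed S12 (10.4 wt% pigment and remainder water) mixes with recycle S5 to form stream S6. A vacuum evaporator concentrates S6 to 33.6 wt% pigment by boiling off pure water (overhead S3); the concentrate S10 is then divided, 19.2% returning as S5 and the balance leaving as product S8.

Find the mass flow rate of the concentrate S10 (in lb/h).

Overall pigment balance (none leaves overhead): pigment in fresh feed = pigment in product, i.e. 478×0.104 = (1−0.192)·S10·0.336.
S10 = 49.712/(0.336×0.808) = 183.11 lb/h.

183.1 lb/h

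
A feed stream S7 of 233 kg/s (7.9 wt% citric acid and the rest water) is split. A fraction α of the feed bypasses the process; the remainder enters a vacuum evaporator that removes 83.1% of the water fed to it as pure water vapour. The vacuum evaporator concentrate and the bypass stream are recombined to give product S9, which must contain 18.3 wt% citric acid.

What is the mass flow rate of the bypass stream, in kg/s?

59.99 kg/s

All 233×0.079 = 18.407 kg/s of citric acid reaches S9, so S9 = 18.407/0.183 = 100.58 kg/s and vapour = 132.42 kg/s.
The evaporator receives (1−α)·233 of feed at 0.921 water and removes 0.831 of that water:
0.831×0.921×(1−α)×233 = 132.42
(1−α) = 132.42/178.33 = 0.7425;  α = 0.2575.
Bypass flow = 0.2575×233 = 59.987 kg/s.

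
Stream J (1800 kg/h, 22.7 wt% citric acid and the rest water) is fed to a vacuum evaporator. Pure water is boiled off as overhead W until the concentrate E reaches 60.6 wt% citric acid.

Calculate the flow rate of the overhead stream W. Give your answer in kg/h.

citric acid is conserved: 1800×0.227 = 408.6 kg/h all reports to the concentrate.
Concentrate = 408.6/(target fraction) = 674.26 kg/h.
Overhead = 1800 − 674.26 = 1125.7 kg/h.

1126 kg/h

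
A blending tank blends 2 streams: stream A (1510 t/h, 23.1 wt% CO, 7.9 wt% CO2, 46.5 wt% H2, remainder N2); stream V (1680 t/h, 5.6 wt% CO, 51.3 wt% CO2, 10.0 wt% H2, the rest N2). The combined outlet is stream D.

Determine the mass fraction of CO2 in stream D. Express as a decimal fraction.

Total flow out = 1510 + 1680 = 3190 t/h.
CO2 in = 1510×0.079 + 1680×0.513 = 981.13 t/h.
CO2 mass fraction in D = 981.13/3190 = 0.308.

0.308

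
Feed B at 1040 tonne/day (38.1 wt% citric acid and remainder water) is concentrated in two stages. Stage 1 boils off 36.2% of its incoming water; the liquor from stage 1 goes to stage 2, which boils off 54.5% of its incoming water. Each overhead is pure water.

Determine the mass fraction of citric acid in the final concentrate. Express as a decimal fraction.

water in feed = 1040×0.619 = 643.76 tonne/day.
After stage 1: water left = (1−0.362)×643.76 = 410.72; stream total = 806.96 tonne/day.
After stage 2: water left = (1−0.545)×410.72 = 186.88; final concentrate = 583.12 tonne/day.
citric acid fraction = 396.24/583.12 = 0.6795.

0.6795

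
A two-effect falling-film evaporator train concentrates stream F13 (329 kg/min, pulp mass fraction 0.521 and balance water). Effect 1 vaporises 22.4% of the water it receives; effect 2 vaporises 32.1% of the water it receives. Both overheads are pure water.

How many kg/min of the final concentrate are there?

water in feed = 329×0.479 = 157.59 kg/min.
After stage 1: water left = (1−0.224)×157.59 = 122.29; stream total = 293.7 kg/min.
After stage 2: water left = (1−0.321)×122.29 = 83.035; final concentrate = 254.44 kg/min.

254.4 kg/min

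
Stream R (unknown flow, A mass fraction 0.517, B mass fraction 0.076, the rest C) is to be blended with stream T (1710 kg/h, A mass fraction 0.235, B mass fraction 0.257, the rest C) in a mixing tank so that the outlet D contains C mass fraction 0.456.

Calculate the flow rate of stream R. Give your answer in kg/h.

1815 kg/h

Let R be the unknown flow. Total out = 1710 + R.
C balance: 868.68 + 0.407·R = 0.456·(1710 + R)
(0.407 − 0.456)·R = 0.456×1710 − 868.68 = -88.92
R = -88.92 / -0.049 = 1814.7 kg/h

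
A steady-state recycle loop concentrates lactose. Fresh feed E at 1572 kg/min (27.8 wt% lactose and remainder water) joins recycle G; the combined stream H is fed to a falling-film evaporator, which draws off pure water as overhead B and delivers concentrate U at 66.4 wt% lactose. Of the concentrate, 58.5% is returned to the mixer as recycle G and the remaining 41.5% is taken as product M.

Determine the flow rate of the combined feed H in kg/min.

Overall lactose balance (none leaves overhead): lactose in fresh feed = lactose in product, i.e. 1572×0.278 = (1−0.585)·U·0.664.
U = 437.02/(0.664×0.415) = 1585.9 kg/min.
Recycle G = 0.585×1585.9 = 927.76 kg/min.
Combined feed H = 1572 + 927.76 = 2499.8 kg/min.

2500 kg/min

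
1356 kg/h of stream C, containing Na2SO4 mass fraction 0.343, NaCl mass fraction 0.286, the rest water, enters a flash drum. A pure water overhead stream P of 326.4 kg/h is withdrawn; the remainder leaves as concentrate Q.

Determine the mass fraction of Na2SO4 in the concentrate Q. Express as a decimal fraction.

Na2SO4 is not removed: 1356×0.343 = 465.11 kg/h of Na2SO4 enters Q.
Concentrate = 1356 − 326.4 = 1029.6 kg/h.
Mass fraction = 465.11/1029.6 = 0.452.

0.452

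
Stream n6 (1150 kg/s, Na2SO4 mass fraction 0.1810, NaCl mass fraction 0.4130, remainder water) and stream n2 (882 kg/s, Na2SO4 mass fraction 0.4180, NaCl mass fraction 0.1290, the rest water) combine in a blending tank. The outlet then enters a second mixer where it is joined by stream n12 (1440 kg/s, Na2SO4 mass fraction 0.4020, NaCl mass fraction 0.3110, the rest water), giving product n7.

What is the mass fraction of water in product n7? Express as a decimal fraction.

Overall, product flow = 3472 kg/s.
water in = 1150×0.406 + 882×0.453 + 1440×0.287 = 1279.7 kg/s.
water fraction in n7 = 0.3686.

0.3686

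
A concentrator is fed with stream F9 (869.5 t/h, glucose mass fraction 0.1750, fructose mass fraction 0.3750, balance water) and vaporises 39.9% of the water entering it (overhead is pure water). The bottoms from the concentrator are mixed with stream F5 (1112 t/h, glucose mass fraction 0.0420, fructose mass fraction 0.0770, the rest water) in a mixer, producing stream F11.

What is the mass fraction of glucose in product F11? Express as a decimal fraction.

0.1089

Vapour removed = 0.399×0.450×869.5 = 156.12 t/h; concentrate = 713.38 t/h.
glucose reaching the mixer = 152.16 (from concentrate) + 1112×0.042 = 198.87 t/h.
Product flow = 713.38 + 1112 = 1825.4 t/h; glucose fraction = 0.1089.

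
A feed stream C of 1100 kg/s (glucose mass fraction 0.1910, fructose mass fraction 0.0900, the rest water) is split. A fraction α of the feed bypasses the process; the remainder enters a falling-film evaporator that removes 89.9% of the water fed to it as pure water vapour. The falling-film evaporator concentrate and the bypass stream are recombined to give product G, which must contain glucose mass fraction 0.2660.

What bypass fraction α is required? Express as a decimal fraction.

All 1100×0.191 = 210.1 kg/s of glucose reaches G, so G = 210.1/0.266 = 789.85 kg/s and vapour = 310.15 kg/s.
The evaporator receives (1−α)·1100 of feed at 0.719 water and removes 0.899 of that water:
0.899×0.719×(1−α)×1100 = 310.15
(1−α) = 310.15/711.02 = 0.4362;  α = 0.5638.

0.564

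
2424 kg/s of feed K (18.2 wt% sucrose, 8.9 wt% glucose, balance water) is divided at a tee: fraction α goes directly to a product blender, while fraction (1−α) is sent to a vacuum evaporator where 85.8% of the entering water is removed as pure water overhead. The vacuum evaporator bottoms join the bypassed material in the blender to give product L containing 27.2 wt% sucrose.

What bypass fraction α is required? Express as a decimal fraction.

All 2424×0.182 = 441.17 kg/s of sucrose reaches L, so L = 441.17/0.272 = 1621.9 kg/s and vapour = 802.06 kg/s.
The evaporator receives (1−α)·2424 of feed at 0.729 water and removes 0.858 of that water:
0.858×0.729×(1−α)×2424 = 802.06
(1−α) = 802.06/1516.2 = 0.5290;  α = 0.4710.

0.471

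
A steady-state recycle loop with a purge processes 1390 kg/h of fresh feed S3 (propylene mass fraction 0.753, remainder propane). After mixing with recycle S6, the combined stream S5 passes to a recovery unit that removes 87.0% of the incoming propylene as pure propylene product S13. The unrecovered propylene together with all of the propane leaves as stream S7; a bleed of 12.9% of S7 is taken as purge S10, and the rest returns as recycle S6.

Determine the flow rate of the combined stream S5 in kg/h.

propane enters only via S3 and leaves only via the purge: 1390×0.247 = 0.129×(propane in S7), and the recovery unit passes all propane, so propane in S5 = propane in S7 = 2661.5 kg/h.
propylene in S5: m_A = 1390×0.753 + (1−0.129)·(1−0.870)·m_A, so m_A = 1046.7/0.8868 = 1180.3 kg/h.
S5 = 1180.3 + 2661.5 = 3841.8 kg/h.

3842 kg/h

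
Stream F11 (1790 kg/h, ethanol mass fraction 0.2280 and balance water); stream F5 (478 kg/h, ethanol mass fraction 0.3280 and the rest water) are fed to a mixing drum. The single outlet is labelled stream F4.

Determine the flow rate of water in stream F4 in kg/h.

water out = water in = 1790×0.772 + 478×0.672 = 1703.1 kg/h.

1703 kg/h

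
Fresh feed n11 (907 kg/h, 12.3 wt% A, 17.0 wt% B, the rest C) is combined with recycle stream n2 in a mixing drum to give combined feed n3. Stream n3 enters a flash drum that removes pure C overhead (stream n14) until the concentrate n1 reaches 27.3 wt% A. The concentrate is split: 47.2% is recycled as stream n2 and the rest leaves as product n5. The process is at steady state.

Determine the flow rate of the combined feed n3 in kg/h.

Overall A balance (none leaves overhead): A in fresh feed = A in product, i.e. 907×0.123 = (1−0.472)·n1·0.273.
n1 = 111.56/(0.273×0.528) = 773.96 kg/h.
Recycle n2 = 0.472×773.96 = 365.31 kg/h.
Combined feed n3 = 907 + 365.31 = 1272.3 kg/h.

1272 kg/h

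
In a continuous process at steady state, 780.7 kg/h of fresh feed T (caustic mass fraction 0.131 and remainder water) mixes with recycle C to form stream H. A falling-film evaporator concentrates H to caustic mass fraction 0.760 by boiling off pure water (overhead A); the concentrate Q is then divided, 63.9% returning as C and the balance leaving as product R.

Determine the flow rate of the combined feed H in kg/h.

Overall caustic balance (none leaves overhead): caustic in fresh feed = caustic in product, i.e. 780.7×0.131 = (1−0.639)·Q·0.760.
Q = 102.27/(0.760×0.361) = 372.76 kg/h.
Recycle C = 0.639×372.76 = 238.2 kg/h.
Combined feed H = 780.7 + 238.2 = 1018.9 kg/h.

1019 kg/h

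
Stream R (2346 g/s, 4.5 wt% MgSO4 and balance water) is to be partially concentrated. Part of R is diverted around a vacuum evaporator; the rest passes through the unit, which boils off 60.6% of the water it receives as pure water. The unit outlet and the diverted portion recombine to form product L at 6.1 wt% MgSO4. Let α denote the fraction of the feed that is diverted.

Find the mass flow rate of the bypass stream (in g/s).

All 2346×0.045 = 105.57 g/s of MgSO4 reaches L, so L = 105.57/0.061 = 1730.7 g/s and vapour = 615.34 g/s.
The evaporator receives (1−α)·2346 of feed at 0.955 water and removes 0.606 of that water:
0.606×0.955×(1−α)×2346 = 615.34
(1−α) = 615.34/1357.7 = 0.4532;  α = 0.5468.
Bypass flow = 0.5468×2346 = 1282.7 g/s.

1283 g/s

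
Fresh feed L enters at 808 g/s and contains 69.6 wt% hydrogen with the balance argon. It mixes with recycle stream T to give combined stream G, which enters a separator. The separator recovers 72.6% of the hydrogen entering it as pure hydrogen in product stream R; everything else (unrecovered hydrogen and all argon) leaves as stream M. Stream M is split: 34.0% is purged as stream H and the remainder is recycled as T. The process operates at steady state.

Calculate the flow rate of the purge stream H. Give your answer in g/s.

309.6 g/s

argon enters only via L and leaves only via the purge: 808×0.304 = 0.340×(argon in M), and the separator passes all argon, so argon in G = argon in M = 722.45 g/s.
hydrogen in G: m_A = 808×0.696 + (1−0.340)·(1−0.726)·m_A, so m_A = 562.37/0.8192 = 686.52 g/s.
M = (1−0.726)×686.52 + 722.45 = 910.55 g/s.
Purge H = 0.340×910.55 = 309.59 g/s.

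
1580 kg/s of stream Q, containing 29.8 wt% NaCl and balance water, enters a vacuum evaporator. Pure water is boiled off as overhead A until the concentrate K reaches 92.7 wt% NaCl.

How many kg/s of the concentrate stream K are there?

507.9 kg/s

NaCl is conserved: 1580×0.298 = 470.84 kg/s all reports to the concentrate.
Concentrate = 470.84/(target fraction) = 507.92 kg/s.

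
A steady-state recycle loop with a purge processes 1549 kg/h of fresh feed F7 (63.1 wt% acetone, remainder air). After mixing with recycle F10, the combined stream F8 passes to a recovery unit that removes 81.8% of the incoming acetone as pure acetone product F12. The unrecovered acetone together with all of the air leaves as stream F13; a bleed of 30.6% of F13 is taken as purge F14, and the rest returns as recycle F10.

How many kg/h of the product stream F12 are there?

915.1 kg/h

acetone in F8: m_A = 1549×0.631 + (1−0.306)·(1−0.818)·m_A, so m_A = 977.42/0.8737 = 1118.7 kg/h.
Product F12 = 0.818×1118.7 = 915.12 kg/h.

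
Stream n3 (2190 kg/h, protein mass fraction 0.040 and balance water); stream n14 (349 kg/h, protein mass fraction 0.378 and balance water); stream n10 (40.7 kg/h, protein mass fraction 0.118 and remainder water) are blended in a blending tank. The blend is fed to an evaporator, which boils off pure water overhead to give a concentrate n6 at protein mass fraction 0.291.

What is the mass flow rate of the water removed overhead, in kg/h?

protein entering = 2190×0.040 + 349×0.378 + 40.7×0.118 = 224.32 kg/h.
All protein reports to n6, so n6 = 224.32/0.291 = 770.87 kg/h.
Total feed = 2579.7 kg/h; overhead = 2579.7 − 770.87 = 1808.8 kg/h.

1809 kg/h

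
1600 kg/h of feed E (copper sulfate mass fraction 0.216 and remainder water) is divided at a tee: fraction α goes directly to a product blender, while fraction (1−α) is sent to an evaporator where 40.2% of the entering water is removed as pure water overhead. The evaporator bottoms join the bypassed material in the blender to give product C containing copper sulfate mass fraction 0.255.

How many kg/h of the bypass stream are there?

All 1600×0.216 = 345.6 kg/h of copper sulfate reaches C, so C = 345.6/0.255 = 1355.3 kg/h and vapour = 244.71 kg/h.
The evaporator receives (1−α)·1600 of feed at 0.784 water and removes 0.402 of that water:
0.402×0.784×(1−α)×1600 = 244.71
(1−α) = 244.71/504.27 = 0.4853;  α = 0.5147.
Bypass flow = 0.5147×1600 = 823.57 kg/h.

823.6 kg/h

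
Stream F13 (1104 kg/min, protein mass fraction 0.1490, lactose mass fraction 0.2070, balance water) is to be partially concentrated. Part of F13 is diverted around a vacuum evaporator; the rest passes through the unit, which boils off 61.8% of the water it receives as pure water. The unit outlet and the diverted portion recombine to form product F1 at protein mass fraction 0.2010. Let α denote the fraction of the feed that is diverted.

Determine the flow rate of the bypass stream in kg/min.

All 1104×0.149 = 164.5 kg/min of protein reaches F1, so F1 = 164.5/0.201 = 818.39 kg/min and vapour = 285.61 kg/min.
The evaporator receives (1−α)·1104 of feed at 0.644 water and removes 0.618 of that water:
0.618×0.644×(1−α)×1104 = 285.61
(1−α) = 285.61/439.38 = 0.6500;  α = 0.3500.
Bypass flow = 0.3500×1104 = 386.37 kg/min.

386.4 kg/min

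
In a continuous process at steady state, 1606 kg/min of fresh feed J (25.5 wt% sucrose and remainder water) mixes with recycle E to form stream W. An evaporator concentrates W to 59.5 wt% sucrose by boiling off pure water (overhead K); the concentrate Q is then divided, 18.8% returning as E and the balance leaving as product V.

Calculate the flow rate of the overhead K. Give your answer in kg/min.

Overall sucrose balance (none leaves overhead): sucrose in fresh feed = sucrose in product, i.e. 1606×0.255 = (1−0.188)·Q·0.595.
Q = 409.53/(0.595×0.812) = 847.64 kg/min.
Recycle E = 0.188×847.64 = 159.36 kg/min.
Combined feed W = 1606 + 159.36 = 1765.4 kg/min.
Overhead K = W − Q = 1765.4 − 847.64 = 917.71 kg/min.

917.7 kg/min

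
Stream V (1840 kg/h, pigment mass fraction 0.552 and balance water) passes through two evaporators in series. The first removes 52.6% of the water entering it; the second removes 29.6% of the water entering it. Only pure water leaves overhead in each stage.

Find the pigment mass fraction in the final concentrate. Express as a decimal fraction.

0.787

water in feed = 1840×0.448 = 824.32 kg/h.
After stage 1: water left = (1−0.526)×824.32 = 390.73; stream total = 1406.4 kg/h.
After stage 2: water left = (1−0.296)×390.73 = 275.07; final concentrate = 1290.8 kg/h.
pigment fraction = 1015.7/1290.8 = 0.787.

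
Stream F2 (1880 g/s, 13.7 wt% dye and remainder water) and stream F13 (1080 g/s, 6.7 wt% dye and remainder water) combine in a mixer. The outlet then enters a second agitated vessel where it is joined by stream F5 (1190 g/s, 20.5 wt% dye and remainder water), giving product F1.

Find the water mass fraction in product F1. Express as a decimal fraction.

0.862

Overall, product flow = 4150 g/s.
water in = 1880×0.863 + 1080×0.933 + 1190×0.795 = 3576.1 g/s.
water fraction in F1 = 0.862.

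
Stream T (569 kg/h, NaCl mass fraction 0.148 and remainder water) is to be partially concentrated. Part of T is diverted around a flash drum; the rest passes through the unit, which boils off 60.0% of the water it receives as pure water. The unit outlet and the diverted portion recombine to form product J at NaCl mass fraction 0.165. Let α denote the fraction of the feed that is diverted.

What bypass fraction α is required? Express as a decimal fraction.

0.798

All 569×0.148 = 84.212 kg/h of NaCl reaches J, so J = 84.212/0.165 = 510.38 kg/h and vapour = 58.624 kg/h.
The evaporator receives (1−α)·569 of feed at 0.852 water and removes 0.600 of that water:
0.600×0.852×(1−α)×569 = 58.624
(1−α) = 58.624/290.87 = 0.2015;  α = 0.7985.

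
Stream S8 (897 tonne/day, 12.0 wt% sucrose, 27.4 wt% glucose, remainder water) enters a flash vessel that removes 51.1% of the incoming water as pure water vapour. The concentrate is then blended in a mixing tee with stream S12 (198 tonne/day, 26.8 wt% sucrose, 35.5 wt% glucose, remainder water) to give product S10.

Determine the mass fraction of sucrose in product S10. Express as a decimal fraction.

0.1966

Vapour removed = 0.511×0.606×897 = 277.77 tonne/day; concentrate = 619.23 tonne/day.
sucrose reaching the mixer = 107.64 (from concentrate) + 198×0.268 = 160.7 tonne/day.
Product flow = 619.23 + 198 = 817.23 tonne/day; sucrose fraction = 0.1966.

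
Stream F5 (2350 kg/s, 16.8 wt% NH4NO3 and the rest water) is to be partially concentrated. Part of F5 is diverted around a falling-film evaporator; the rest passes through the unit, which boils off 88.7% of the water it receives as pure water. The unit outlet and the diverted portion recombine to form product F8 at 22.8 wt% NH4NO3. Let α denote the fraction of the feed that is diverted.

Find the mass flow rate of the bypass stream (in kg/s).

All 2350×0.168 = 394.8 kg/s of NH4NO3 reaches F8, so F8 = 394.8/0.228 = 1731.6 kg/s and vapour = 618.42 kg/s.
The evaporator receives (1−α)·2350 of feed at 0.832 water and removes 0.887 of that water:
0.887×0.832×(1−α)×2350 = 618.42
(1−α) = 618.42/1734.3 = 0.3566;  α = 0.6434.
Bypass flow = 0.6434×2350 = 1512 kg/s.

1512 kg/s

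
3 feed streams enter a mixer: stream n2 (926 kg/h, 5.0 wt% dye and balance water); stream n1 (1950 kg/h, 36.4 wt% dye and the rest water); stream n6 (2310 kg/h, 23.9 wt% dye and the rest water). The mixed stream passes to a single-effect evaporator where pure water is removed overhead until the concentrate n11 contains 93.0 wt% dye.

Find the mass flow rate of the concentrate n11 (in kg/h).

dye entering = 926×0.050 + 1950×0.364 + 2310×0.239 = 1308.2 kg/h.
All dye reports to n11, so n11 = 1308.2/0.930 = 1406.7 kg/h.

1407 kg/h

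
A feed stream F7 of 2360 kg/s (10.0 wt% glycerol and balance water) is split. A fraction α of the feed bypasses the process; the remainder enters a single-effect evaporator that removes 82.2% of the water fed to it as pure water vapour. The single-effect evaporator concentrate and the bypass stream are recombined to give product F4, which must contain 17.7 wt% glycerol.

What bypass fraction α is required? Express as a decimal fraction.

All 2360×0.100 = 236 kg/s of glycerol reaches F4, so F4 = 236/0.177 = 1333.3 kg/s and vapour = 1026.7 kg/s.
The evaporator receives (1−α)·2360 of feed at 0.900 water and removes 0.822 of that water:
0.822×0.900×(1−α)×2360 = 1026.7
(1−α) = 1026.7/1745.9 = 0.5880;  α = 0.4120.

0.412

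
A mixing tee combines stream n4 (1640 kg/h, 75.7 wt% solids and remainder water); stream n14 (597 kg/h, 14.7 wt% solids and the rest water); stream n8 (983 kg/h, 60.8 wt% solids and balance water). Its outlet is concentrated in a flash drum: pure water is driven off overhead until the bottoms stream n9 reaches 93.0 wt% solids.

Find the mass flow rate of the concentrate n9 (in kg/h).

2072 kg/h

solids entering = 1640×0.757 + 597×0.147 + 983×0.608 = 1926.9 kg/h.
All solids reports to n9, so n9 = 1926.9/0.930 = 2071.9 kg/h.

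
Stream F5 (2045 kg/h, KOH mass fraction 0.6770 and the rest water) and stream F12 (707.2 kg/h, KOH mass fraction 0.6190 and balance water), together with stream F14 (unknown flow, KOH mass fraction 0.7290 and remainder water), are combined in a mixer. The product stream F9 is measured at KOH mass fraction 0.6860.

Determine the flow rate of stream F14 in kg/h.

1530 kg/h

Let F14 be the unknown flow. Total out = 2752.2 + F14.
KOH balance: 1822.2 + 0.729·F14 = 0.686·(2752.2 + F14)
(0.729 − 0.686)·F14 = 0.686×2752.2 − 1822.2 = 65.787
F14 = 65.787 / 0.043 = 1529.9 kg/h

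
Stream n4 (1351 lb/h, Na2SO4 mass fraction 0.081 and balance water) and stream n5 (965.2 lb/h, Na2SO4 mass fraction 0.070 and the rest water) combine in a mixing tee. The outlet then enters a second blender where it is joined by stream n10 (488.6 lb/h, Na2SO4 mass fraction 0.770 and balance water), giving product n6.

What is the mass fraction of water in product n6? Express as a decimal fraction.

Overall, product flow = 2804.8 lb/h.
water in = 1351×0.919 + 965.2×0.930 + 488.6×0.230 = 2251.6 lb/h.
water fraction in n6 = 0.803.

0.803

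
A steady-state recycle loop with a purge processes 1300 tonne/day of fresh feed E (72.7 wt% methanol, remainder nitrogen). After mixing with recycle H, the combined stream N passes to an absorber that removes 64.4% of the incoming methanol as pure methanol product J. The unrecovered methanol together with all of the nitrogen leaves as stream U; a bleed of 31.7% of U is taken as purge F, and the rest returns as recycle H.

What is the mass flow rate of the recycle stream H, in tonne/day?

nitrogen enters only via E and leaves only via the purge: 1300×0.273 = 0.317×(nitrogen in U), and the absorber passes all nitrogen, so nitrogen in N = nitrogen in U = 1119.6 tonne/day.
methanol in N: m_A = 1300×0.727 + (1−0.317)·(1−0.644)·m_A, so m_A = 945.1/0.7569 = 1248.7 tonne/day.
U = (1−0.644)×1248.7 + 1119.6 = 1564.1 tonne/day.
Recycle H = (1−0.317)×1564.1 = 1068.3 tonne/day.

1068 tonne/day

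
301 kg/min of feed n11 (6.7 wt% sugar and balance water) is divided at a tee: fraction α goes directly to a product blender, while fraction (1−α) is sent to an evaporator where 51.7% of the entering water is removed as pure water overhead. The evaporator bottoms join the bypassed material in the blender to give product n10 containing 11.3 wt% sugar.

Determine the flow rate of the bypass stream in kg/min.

46.98 kg/min

All 301×0.067 = 20.167 kg/min of sugar reaches n10, so n10 = 20.167/0.113 = 178.47 kg/min and vapour = 122.53 kg/min.
The evaporator receives (1−α)·301 of feed at 0.933 water and removes 0.517 of that water:
0.517×0.933×(1−α)×301 = 122.53
(1−α) = 122.53/145.19 = 0.8439;  α = 0.1561.
Bypass flow = 0.1561×301 = 46.977 kg/min.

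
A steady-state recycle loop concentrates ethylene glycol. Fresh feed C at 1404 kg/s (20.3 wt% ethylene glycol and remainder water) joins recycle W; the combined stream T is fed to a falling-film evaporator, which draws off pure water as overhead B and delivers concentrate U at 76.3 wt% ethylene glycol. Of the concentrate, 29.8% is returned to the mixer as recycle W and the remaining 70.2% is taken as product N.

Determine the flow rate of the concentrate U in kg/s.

532.1 kg/s

Overall ethylene glycol balance (none leaves overhead): ethylene glycol in fresh feed = ethylene glycol in product, i.e. 1404×0.203 = (1−0.298)·U·0.763.
U = 285.01/(0.763×0.702) = 532.11 kg/s.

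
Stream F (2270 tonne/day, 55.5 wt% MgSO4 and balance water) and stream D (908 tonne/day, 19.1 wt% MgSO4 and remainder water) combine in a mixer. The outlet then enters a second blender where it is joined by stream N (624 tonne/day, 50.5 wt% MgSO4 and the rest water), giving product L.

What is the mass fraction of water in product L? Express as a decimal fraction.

0.5401

Overall, product flow = 3802 tonne/day.
water in = 2270×0.445 + 908×0.809 + 624×0.495 = 2053.6 tonne/day.
water fraction in L = 0.5401.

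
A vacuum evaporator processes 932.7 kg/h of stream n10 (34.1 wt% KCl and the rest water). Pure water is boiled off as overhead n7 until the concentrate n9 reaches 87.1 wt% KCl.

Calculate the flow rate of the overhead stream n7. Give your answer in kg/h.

567.5 kg/h

KCl is conserved: 932.7×0.341 = 318.05 kg/h all reports to the concentrate.
Concentrate = 318.05/(target fraction) = 365.16 kg/h.
Overhead = 932.7 − 365.16 = 567.54 kg/h.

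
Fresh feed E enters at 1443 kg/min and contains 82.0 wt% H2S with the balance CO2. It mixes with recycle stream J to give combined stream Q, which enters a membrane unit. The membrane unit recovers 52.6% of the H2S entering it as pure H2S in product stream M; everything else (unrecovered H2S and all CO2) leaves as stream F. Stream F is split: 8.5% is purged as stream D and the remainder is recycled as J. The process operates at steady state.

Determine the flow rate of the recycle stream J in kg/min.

3702 kg/min

CO2 enters only via E and leaves only via the purge: 1443×0.180 = 0.085×(CO2 in F), and the membrane unit passes all CO2, so CO2 in Q = CO2 in F = 3055.8 kg/min.
H2S in Q: m_A = 1443×0.820 + (1−0.085)·(1−0.526)·m_A, so m_A = 1183.3/0.5663 = 2089.5 kg/min.
F = (1−0.526)×2089.5 + 3055.8 = 4046.2 kg/min.
Recycle J = (1−0.085)×4046.2 = 3702.3 kg/min.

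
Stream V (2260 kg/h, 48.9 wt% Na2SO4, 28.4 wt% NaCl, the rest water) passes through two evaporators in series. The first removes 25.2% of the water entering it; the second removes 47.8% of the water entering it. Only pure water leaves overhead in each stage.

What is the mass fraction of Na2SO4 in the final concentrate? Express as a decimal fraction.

water in feed = 2260×0.227 = 513.02 kg/h.
After stage 1: water left = (1−0.252)×513.02 = 383.74; stream total = 2130.7 kg/h.
After stage 2: water left = (1−0.478)×383.74 = 200.31; final concentrate = 1947.3 kg/h.
Na2SO4 fraction = 1105.1/1947.3 = 0.568.

0.568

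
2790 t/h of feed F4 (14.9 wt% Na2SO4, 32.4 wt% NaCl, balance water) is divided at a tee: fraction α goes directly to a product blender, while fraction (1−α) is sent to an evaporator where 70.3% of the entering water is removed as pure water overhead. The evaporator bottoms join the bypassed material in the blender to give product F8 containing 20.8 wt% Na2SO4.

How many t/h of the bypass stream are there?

All 2790×0.149 = 415.71 t/h of Na2SO4 reaches F8, so F8 = 415.71/0.208 = 1998.6 t/h and vapour = 791.39 t/h.
The evaporator receives (1−α)·2790 of feed at 0.527 water and removes 0.703 of that water:
0.703×0.527×(1−α)×2790 = 791.39
(1−α) = 791.39/1033.6 = 0.7656;  α = 0.2344.
Bypass flow = 0.2344×2790 = 653.87 t/h.

653.9 t/h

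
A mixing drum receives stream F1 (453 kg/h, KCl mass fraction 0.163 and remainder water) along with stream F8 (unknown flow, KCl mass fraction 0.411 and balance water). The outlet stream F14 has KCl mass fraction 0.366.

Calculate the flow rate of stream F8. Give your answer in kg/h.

2044 kg/h

Let F8 be the unknown flow. Total out = 453 + F8.
KCl balance: 73.839 + 0.411·F8 = 0.366·(453 + F8)
(0.411 − 0.366)·F8 = 0.366×453 − 73.839 = 91.959
F8 = 91.959 / 0.045 = 2043.5 kg/h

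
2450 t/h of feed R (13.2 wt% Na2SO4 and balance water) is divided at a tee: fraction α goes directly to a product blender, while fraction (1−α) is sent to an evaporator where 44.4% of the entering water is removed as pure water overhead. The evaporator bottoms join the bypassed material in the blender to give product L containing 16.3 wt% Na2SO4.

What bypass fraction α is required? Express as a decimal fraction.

All 2450×0.132 = 323.4 t/h of Na2SO4 reaches L, so L = 323.4/0.163 = 1984 t/h and vapour = 465.95 t/h.
The evaporator receives (1−α)·2450 of feed at 0.868 water and removes 0.444 of that water:
0.444×0.868×(1−α)×2450 = 465.95
(1−α) = 465.95/944.21 = 0.4935;  α = 0.5065.

0.507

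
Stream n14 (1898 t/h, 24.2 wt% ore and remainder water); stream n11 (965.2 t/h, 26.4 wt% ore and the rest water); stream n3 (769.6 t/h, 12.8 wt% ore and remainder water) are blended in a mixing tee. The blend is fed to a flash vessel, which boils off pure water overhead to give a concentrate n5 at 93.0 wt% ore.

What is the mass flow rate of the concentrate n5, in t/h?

ore entering = 1898×0.242 + 965.2×0.264 + 769.6×0.128 = 812.64 t/h.
All ore reports to n5, so n5 = 812.64/0.930 = 873.8 t/h.

873.8 t/h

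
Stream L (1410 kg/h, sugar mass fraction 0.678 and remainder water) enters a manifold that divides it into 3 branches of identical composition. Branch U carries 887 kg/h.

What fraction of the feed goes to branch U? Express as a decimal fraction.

Fraction to U = 887/1410 = 0.6291.

0.629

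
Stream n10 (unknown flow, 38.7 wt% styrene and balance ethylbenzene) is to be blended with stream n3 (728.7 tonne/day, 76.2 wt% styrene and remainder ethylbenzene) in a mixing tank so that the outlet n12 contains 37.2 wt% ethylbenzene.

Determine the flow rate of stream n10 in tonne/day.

Let n10 be the unknown flow. Total out = 728.7 + n10.
ethylbenzene balance: 173.43 + 0.613·n10 = 0.372·(728.7 + n10)
(0.613 − 0.372)·n10 = 0.372×728.7 − 173.43 = 97.646
n10 = 97.646 / 0.241 = 405.17 tonne/day

405.2 tonne/day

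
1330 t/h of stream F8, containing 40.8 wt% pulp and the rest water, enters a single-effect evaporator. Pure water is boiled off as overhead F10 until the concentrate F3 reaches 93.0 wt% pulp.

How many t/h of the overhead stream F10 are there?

746.5 t/h

pulp is conserved: 1330×0.408 = 542.64 t/h all reports to the concentrate.
Concentrate = 542.64/(target fraction) = 583.48 t/h.
Overhead = 1330 − 583.48 = 746.52 t/h.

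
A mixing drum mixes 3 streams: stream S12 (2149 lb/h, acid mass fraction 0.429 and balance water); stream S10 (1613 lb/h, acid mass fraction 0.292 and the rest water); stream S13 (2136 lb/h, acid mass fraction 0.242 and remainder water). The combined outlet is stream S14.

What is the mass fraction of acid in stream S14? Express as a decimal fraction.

0.324

Total flow out = 2149 + 1613 + 2136 = 5898 lb/h.
acid in = 2149×0.429 + 1613×0.292 + 2136×0.242 = 1909.8 lb/h.
acid mass fraction in S14 = 1909.8/5898 = 0.324.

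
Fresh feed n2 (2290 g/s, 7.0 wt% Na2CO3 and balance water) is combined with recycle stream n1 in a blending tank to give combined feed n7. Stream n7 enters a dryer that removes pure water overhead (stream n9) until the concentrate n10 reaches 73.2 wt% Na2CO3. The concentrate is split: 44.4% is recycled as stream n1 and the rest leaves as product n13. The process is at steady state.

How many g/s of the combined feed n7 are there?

Overall Na2CO3 balance (none leaves overhead): Na2CO3 in fresh feed = Na2CO3 in product, i.e. 2290×0.070 = (1−0.444)·n10·0.732.
n10 = 160.3/(0.732×0.556) = 393.87 g/s.
Recycle n1 = 0.444×393.87 = 174.88 g/s.
Combined feed n7 = 2290 + 174.88 = 2464.9 g/s.

2465 g/s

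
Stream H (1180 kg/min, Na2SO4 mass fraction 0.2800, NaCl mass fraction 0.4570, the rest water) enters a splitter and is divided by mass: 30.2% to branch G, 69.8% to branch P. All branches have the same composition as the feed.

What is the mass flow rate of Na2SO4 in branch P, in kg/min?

Branch P total = 0.698×1180 = 823.64 kg/min.
Na2SO4 in P = 0.280×823.64 = 230.62 kg/min.

230.6 kg/min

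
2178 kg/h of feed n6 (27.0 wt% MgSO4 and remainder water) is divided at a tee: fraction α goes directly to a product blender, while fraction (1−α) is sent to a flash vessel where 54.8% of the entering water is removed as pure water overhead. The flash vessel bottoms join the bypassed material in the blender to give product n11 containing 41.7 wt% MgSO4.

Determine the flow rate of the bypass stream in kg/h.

258.7 kg/h

All 2178×0.270 = 588.06 kg/h of MgSO4 reaches n11, so n11 = 588.06/0.417 = 1410.2 kg/h and vapour = 767.78 kg/h.
The evaporator receives (1−α)·2178 of feed at 0.730 water and removes 0.548 of that water:
0.548×0.730×(1−α)×2178 = 767.78
(1−α) = 767.78/871.29 = 0.8812;  α = 0.1188.
Bypass flow = 0.1188×2178 = 258.73 kg/h.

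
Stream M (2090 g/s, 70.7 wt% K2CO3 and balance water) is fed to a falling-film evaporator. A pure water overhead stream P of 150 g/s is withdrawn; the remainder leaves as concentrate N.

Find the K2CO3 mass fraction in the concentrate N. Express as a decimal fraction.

K2CO3 is not removed: 2090×0.707 = 1477.6 g/s of K2CO3 enters N.
Concentrate = 2090 − 150 = 1940 g/s.
Mass fraction = 1477.6/1940 = 0.762.

0.762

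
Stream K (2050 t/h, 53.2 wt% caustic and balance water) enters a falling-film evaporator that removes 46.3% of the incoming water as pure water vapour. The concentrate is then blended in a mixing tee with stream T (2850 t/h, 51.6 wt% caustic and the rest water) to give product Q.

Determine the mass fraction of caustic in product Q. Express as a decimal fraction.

0.575

Vapour removed = 0.463×0.468×2050 = 444.2 t/h; concentrate = 1605.8 t/h.
caustic reaching the mixer = 1090.6 (from concentrate) + 2850×0.516 = 2561.2 t/h.
Product flow = 1605.8 + 2850 = 4455.8 t/h; caustic fraction = 0.575.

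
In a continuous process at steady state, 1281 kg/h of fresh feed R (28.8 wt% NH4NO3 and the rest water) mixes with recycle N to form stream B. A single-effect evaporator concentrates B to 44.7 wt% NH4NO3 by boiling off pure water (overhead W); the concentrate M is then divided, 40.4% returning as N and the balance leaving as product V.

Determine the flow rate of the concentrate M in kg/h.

Overall NH4NO3 balance (none leaves overhead): NH4NO3 in fresh feed = NH4NO3 in product, i.e. 1281×0.288 = (1−0.404)·M·0.447.
M = 368.93/(0.447×0.596) = 1384.8 kg/h.

1385 kg/h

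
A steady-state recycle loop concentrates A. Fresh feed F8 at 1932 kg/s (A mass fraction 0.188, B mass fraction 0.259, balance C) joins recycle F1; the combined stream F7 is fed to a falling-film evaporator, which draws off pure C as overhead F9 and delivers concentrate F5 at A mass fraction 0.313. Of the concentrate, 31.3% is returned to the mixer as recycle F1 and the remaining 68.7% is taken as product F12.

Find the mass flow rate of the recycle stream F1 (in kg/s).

Overall A balance (none leaves overhead): A in fresh feed = A in product, i.e. 1932×0.188 = (1−0.313)·F5·0.313.
F5 = 363.22/(0.313×0.687) = 1689.1 kg/s.
Recycle F1 = 0.313×1689.1 = 528.7 kg/s.

528.7 kg/s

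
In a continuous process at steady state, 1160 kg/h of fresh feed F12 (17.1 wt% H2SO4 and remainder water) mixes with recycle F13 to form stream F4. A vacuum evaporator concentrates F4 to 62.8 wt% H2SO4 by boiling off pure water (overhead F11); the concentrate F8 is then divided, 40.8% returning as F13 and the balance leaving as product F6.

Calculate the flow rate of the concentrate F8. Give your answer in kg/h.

533.5 kg/h

Overall H2SO4 balance (none leaves overhead): H2SO4 in fresh feed = H2SO4 in product, i.e. 1160×0.171 = (1−0.408)·F8·0.628.
F8 = 198.36/(0.628×0.592) = 533.55 kg/h.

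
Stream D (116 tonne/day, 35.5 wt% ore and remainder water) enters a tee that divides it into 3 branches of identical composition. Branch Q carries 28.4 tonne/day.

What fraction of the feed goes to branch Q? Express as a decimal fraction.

Fraction to Q = 28.4/116 = 0.2448.

0.245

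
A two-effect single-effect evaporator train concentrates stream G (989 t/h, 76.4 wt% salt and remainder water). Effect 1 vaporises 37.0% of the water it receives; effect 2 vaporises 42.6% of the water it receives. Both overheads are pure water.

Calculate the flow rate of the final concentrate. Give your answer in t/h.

840 t/h

water in feed = 989×0.236 = 233.4 t/h.
After stage 1: water left = (1−0.370)×233.4 = 147.04; stream total = 902.64 t/h.
After stage 2: water left = (1−0.426)×147.04 = 84.404; final concentrate = 840 t/h.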